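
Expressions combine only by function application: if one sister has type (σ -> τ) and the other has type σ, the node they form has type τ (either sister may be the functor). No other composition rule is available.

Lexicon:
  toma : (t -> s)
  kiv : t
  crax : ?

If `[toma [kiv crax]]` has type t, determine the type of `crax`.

(t -> ((t -> s) -> t))

At [toma [kiv crax]] (required: t): toma is (t -> s), which is not a function with range t; hence [kiv crax] is the functor — type ((t -> s) -> t).
At [kiv crax] (required: ((t -> s) -> t)): kiv is t, which is not a function with range ((t -> s) -> t); hence crax is the functor — type (t -> ((t -> s) -> t)).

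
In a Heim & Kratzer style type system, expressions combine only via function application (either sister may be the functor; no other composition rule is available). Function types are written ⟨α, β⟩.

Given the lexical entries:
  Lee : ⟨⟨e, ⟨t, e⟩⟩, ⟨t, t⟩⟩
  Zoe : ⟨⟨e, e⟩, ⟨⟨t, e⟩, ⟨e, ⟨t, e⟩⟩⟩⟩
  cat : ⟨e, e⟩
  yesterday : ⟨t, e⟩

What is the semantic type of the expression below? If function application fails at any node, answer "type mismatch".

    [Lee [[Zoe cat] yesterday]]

⟨t, t⟩

[Zoe cat]: functor Zoe : ⟨⟨e, e⟩, ⟨⟨t, e⟩, ⟨e, ⟨t, e⟩⟩⟩⟩, argument cat : ⟨e, e⟩; result ⟨⟨t, e⟩, ⟨e, ⟨t, e⟩⟩⟩.
[[Zoe cat] yesterday]: functor [Zoe cat] : ⟨⟨t, e⟩, ⟨e, ⟨t, e⟩⟩⟩, argument yesterday : ⟨t, e⟩; result ⟨e, ⟨t, e⟩⟩.
[Lee [[Zoe cat] yesterday]]: functor Lee : ⟨⟨e, ⟨t, e⟩⟩, ⟨t, t⟩⟩, argument [[Zoe cat] yesterday] : ⟨e, ⟨t, e⟩⟩; result ⟨t, t⟩.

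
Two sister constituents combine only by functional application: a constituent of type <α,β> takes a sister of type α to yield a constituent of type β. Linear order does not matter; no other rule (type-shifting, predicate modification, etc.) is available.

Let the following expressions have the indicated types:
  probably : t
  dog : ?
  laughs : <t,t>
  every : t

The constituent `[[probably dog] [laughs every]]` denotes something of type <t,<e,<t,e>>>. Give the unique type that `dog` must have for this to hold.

<t,<t,<t,<e,<t,e>>>>>

At [[probably dog] [laughs every]] (required: <t,<e,<t,e>>>): [laughs every] is t, which is not a function with range <t,<e,<t,e>>>; hence [probably dog] is the functor — type <t,<t,<e,<t,e>>>>.
At [probably dog] (required: <t,<t,<e,<t,e>>>>): probably is t, which is not a function with range <t,<t,<e,<t,e>>>>; hence dog is the functor — type <t,<t,<t,<e,<t,e>>>>>.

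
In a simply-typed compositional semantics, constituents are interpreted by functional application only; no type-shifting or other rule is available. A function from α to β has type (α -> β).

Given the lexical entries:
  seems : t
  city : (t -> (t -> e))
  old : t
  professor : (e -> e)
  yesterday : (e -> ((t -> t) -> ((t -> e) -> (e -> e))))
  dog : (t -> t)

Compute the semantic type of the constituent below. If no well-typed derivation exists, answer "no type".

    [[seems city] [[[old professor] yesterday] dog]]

[seems city] — city of type (t -> (t -> e)) combines with seems of type t: type (t -> e).
At [old professor]: neither t nor (e -> e) can take the other as argument; the node is ill-typed.

no type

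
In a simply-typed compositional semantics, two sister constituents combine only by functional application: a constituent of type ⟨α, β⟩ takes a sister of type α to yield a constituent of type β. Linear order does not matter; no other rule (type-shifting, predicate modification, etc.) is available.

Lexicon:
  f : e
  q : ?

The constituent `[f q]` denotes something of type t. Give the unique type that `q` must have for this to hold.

For [f q] to have type t with f of type e, q must be the function: q : ⟨e, t⟩.

⟨e, t⟩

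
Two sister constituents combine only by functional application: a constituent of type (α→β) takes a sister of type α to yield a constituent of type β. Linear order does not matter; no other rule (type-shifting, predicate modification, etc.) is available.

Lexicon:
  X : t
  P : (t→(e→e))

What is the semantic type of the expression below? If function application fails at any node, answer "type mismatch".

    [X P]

(e→e)

At [X P], P : (t→(e→e)) takes X : t, giving (e→e).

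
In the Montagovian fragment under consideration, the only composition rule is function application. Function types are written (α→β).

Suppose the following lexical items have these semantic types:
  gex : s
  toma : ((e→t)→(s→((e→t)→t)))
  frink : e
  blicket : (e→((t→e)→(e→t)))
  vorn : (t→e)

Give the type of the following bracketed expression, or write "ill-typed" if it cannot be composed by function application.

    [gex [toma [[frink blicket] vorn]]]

[frink blicket]: functor blicket : (e→((t→e)→(e→t))), argument frink : e; result ((t→e)→(e→t)).
[[frink blicket] vorn]: functor [frink blicket] : ((t→e)→(e→t)), argument vorn : (t→e); result (e→t).
[toma [[frink blicket] vorn]]: functor toma : ((e→t)→(s→((e→t)→t))), argument [[frink blicket] vorn] : (e→t); result (s→((e→t)→t)).
[gex [toma [[frink blicket] vorn]]]: functor [toma [[frink blicket] vorn]] : (s→((e→t)→t)), argument gex : s; result ((e→t)→t).

((e→t)→t)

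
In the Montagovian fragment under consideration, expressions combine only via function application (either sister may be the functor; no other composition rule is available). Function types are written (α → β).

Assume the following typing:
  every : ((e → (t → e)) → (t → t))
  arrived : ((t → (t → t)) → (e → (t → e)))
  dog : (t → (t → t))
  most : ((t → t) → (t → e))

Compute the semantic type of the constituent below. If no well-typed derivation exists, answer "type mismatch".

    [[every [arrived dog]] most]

[arrived dog]: arrived is ((t → (t → t)) → (e → (t → e))), dog is (t → (t → t)); result (e → (t → e)).
[every [arrived dog]]: every is ((e → (t → e)) → (t → t)), [arrived dog] is (e → (t → e)); result (t → t).
[[every [arrived dog]] most]: most is ((t → t) → (t → e)), [every [arrived dog]] is (t → t); result (t → e).

(t → e)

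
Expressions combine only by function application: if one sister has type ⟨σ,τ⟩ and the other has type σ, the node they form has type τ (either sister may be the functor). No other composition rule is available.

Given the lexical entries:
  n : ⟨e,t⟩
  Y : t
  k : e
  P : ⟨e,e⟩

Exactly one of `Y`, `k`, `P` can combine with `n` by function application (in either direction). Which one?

Y : t — no; n wants e, and Y wants nothing (atomic).
k — combines: n : ⟨e,t⟩ takes k : e as argument, giving t.
P : ⟨e,e⟩ — no; n wants e, and P wants e.

k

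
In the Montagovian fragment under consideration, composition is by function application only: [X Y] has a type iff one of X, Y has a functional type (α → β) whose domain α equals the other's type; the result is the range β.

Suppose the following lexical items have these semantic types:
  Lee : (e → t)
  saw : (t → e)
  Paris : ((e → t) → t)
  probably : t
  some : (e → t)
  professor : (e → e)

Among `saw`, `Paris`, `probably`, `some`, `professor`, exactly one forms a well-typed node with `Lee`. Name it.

saw : (t → e) — neither side's domain matches the other.
Paris — combines: Paris : ((e → t) → t) takes Lee : (e → t) as argument, giving t.
probably : t — neither side's domain matches the other.
some : (e → t) — neither side's domain matches the other.
professor : (e → e) — neither side's domain matches the other.

Paris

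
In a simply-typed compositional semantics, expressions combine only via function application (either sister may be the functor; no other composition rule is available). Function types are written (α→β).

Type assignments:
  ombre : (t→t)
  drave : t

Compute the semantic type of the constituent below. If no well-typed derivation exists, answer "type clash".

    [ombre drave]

[ombre drave]: ombre is (t→t), drave is t; result t.

t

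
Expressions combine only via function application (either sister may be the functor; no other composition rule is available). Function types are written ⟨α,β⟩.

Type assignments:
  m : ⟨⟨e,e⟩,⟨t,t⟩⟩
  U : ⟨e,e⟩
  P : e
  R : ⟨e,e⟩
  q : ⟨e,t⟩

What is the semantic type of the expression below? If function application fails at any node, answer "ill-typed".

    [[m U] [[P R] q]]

t

[m U]: m is ⟨⟨e,e⟩,⟨t,t⟩⟩, U is ⟨e,e⟩; result ⟨t,t⟩.
[P R]: R is ⟨e,e⟩, P is e; result e.
[[P R] q]: q is ⟨e,t⟩, [P R] is e; result t.
[[m U] [[P R] q]]: [m U] is ⟨t,t⟩, [[P R] q] is t; result t.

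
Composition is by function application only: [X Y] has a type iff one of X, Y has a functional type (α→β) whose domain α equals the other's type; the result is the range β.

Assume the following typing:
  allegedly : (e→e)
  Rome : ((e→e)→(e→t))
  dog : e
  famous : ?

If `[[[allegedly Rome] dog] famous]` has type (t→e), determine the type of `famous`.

(t→(t→e))

[[[allegedly Rome] dog] famous] must have type (t→e). The sister [[allegedly Rome] dog] has type t; that is not a function onto (t→e), so famous must be the functor, of type (t→(t→e)).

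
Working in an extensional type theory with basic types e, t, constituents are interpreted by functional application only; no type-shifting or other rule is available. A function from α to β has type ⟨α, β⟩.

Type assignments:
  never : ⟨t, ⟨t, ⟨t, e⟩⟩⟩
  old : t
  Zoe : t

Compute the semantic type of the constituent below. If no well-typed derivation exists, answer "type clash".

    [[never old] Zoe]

[never old]: functor never : ⟨t, ⟨t, ⟨t, e⟩⟩⟩, argument old : t; result ⟨t, ⟨t, e⟩⟩.
[[never old] Zoe]: functor [never old] : ⟨t, ⟨t, e⟩⟩, argument Zoe : t; result ⟨t, e⟩.

⟨t, e⟩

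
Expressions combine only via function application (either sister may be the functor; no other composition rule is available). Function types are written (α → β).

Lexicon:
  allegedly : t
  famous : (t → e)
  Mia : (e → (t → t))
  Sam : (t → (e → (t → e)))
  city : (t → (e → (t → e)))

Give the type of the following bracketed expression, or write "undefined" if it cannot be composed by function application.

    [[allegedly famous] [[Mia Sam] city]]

undefined

[allegedly famous] — famous of type (t → e) combines with allegedly of type t: type e.
[Mia Sam]: (e → (t → t)) and (t → (e → (t → e))) cannot combine by function application — type clash.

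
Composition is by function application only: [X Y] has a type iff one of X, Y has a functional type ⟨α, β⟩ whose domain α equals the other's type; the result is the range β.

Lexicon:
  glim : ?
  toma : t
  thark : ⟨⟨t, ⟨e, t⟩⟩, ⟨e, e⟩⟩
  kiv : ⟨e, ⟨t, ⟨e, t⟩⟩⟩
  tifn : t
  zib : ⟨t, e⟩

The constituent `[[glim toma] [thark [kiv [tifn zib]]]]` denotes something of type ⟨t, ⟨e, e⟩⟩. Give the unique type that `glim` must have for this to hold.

At [[glim toma] [thark [kiv [tifn zib]]]] (required: ⟨t, ⟨e, e⟩⟩): [thark [kiv [tifn zib]]] is ⟨e, e⟩, which is not a function with range ⟨t, ⟨e, e⟩⟩; hence [glim toma] is the functor — type ⟨⟨e, e⟩, ⟨t, ⟨e, e⟩⟩⟩.
At [glim toma] (required: ⟨⟨e, e⟩, ⟨t, ⟨e, e⟩⟩⟩): toma is t, which is not a function with range ⟨⟨e, e⟩, ⟨t, ⟨e, e⟩⟩⟩; hence glim is the functor — type ⟨t, ⟨⟨e, e⟩, ⟨t, ⟨e, e⟩⟩⟩⟩.

⟨t, ⟨⟨e, e⟩, ⟨t, ⟨e, e⟩⟩⟩⟩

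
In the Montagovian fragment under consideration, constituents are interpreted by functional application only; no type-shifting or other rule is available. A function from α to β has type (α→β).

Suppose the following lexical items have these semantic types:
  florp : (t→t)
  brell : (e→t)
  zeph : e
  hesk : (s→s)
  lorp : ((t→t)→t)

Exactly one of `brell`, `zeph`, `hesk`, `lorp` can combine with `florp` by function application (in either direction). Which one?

lorp

brell : (e→t) — neither side's domain matches the other.
zeph : e — neither side's domain matches the other.
hesk : (s→s) — neither side's domain matches the other.
lorp — combines: lorp : ((t→t)→t) takes florp : (t→t) as argument, giving t.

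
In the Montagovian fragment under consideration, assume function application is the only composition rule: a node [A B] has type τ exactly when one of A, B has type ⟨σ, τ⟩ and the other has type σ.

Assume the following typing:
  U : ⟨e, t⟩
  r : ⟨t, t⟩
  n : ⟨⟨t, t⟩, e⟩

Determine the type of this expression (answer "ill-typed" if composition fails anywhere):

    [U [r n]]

t

[r n]: ⟨⟨t, t⟩, e⟩ applied to ⟨t, t⟩ yields e.
[U [r n]]: ⟨e, t⟩ applied to e yields t.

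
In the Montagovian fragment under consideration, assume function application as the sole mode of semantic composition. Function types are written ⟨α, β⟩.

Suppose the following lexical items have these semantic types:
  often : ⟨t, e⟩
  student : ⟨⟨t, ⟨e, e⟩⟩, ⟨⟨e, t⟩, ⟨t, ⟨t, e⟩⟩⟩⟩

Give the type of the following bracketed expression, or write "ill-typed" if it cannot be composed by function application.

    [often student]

ill-typed

[often student]: ⟨t, e⟩ and ⟨⟨t, ⟨e, e⟩⟩, ⟨⟨e, t⟩, ⟨t, ⟨t, e⟩⟩⟩⟩ cannot combine by function application — type clash.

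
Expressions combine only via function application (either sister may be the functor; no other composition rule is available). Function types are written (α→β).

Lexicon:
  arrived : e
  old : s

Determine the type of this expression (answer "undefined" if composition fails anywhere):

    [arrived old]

At [arrived old]: neither e nor s can take the other as argument; the node is ill-typed.

undefined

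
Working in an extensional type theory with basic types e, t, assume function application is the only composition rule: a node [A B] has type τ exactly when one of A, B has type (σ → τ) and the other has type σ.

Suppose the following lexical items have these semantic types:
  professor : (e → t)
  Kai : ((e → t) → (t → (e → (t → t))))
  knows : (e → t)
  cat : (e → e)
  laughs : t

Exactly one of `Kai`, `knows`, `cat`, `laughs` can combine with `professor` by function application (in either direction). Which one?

Kai — combines: Kai : ((e → t) → (t → (e → (t → t)))) takes professor : (e → t) as argument, giving (t → (e → (t → t))).
knows : (e → t) — no; professor wants e, and knows wants e.
cat : (e → e) — no; professor wants e, and cat wants e.
laughs : t — no; professor wants e, and laughs wants nothing (atomic).

Kai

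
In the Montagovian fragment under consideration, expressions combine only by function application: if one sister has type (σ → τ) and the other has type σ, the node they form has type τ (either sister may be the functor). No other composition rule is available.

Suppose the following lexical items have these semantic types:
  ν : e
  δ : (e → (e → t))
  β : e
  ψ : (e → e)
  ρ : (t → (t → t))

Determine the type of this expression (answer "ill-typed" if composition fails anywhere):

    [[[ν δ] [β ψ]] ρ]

At [ν δ], δ : (e → (e → t)) takes ν : e, giving (e → t).
At [β ψ], ψ : (e → e) takes β : e, giving e.
At [[ν δ] [β ψ]], [ν δ] : (e → t) takes [β ψ] : e, giving t.
At [[[ν δ] [β ψ]] ρ], ρ : (t → (t → t)) takes [[ν δ] [β ψ]] : t, giving (t → t).

(t → t)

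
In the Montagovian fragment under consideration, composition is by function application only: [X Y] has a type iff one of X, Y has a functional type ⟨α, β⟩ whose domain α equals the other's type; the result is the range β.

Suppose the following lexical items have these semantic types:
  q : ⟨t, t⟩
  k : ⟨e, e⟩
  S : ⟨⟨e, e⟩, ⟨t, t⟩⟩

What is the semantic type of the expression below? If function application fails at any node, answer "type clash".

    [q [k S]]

type clash

[k S] — S of type ⟨⟨e, e⟩, ⟨t, t⟩⟩ combines with k of type ⟨e, e⟩: type ⟨t, t⟩.
[q [k S]]: ⟨t, t⟩ with ⟨t, t⟩ — neither is a function whose domain matches the other; composition fails here.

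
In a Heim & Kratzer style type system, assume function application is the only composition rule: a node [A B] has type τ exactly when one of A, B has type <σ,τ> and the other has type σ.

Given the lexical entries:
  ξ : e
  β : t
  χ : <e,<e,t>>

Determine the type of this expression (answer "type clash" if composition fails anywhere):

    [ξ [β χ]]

type clash

[β χ]: t and <e,<e,t>> cannot combine by function application — type clash.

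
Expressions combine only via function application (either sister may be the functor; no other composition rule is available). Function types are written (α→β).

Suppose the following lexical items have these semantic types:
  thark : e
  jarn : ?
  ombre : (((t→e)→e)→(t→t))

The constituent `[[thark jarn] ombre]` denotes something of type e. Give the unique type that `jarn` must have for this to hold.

(e→((((t→e)→e)→(t→t))→e))

At [[thark jarn] ombre] (required: e): ombre is (((t→e)→e)→(t→t)), which is not a function with range e; hence [thark jarn] is the functor — type ((((t→e)→e)→(t→t))→e).
At [thark jarn] (required: ((((t→e)→e)→(t→t))→e)): thark is e, which is not a function with range ((((t→e)→e)→(t→t))→e); hence jarn is the functor — type (e→((((t→e)→e)→(t→t))→e)).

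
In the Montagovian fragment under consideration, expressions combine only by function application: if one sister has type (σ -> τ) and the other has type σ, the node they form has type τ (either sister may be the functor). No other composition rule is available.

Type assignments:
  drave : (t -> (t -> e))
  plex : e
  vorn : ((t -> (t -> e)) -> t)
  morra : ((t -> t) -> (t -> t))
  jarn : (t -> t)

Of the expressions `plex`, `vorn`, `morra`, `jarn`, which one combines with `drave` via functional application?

plex : e — drave needs t; plex needs nothing (atomic); neither fits.
vorn — combines: vorn : ((t -> (t -> e)) -> t) takes drave : (t -> (t -> e)) as argument, giving t.
morra : ((t -> t) -> (t -> t)) — drave needs t; morra needs (t -> t); neither fits.
jarn : (t -> t) — drave needs t; jarn needs t; neither fits.

vorn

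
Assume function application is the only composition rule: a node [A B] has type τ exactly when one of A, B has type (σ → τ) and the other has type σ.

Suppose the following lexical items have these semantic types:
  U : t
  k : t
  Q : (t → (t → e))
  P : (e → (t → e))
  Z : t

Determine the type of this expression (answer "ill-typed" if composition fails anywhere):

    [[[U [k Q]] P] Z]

[k Q]: Q is (t → (t → e)), k is t; result (t → e).
[U [k Q]]: [k Q] is (t → e), U is t; result e.
[[U [k Q]] P]: P is (e → (t → e)), [U [k Q]] is e; result (t → e).
[[[U [k Q]] P] Z]: [[U [k Q]] P] is (t → e), Z is t; result e.

e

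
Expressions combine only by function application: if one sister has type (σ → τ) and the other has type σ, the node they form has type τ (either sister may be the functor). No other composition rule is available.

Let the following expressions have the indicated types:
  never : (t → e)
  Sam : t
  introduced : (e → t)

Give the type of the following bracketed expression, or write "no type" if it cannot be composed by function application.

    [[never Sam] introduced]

[never Sam]: (t → e) applied to t yields e.
[[never Sam] introduced]: (e → t) applied to e yields t.

t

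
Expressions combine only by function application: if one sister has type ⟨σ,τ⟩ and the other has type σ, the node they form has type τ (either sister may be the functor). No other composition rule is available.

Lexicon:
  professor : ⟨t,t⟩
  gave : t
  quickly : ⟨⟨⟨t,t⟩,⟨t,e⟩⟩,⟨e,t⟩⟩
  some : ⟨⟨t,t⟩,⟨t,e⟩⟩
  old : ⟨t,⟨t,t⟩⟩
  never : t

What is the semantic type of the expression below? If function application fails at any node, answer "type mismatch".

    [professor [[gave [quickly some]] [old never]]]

[quickly some]: ⟨⟨⟨t,t⟩,⟨t,e⟩⟩,⟨e,t⟩⟩ applied to ⟨⟨t,t⟩,⟨t,e⟩⟩ yields ⟨e,t⟩.
[gave [quickly some]]: t and ⟨e,t⟩ cannot combine by function application — type clash.

type mismatch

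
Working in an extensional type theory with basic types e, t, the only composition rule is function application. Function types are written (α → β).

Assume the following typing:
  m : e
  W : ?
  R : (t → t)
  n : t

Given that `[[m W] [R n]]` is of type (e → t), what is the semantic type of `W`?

(e → (t → (e → t)))

For [[m W] [R n]] to have type (e → t) with [R n] of type t, [m W] must be the function: [m W] : (t → (e → t)).
For [m W] to have type (t → (e → t)) with m of type e, W must be the function: W : (e → (t → (e → t))).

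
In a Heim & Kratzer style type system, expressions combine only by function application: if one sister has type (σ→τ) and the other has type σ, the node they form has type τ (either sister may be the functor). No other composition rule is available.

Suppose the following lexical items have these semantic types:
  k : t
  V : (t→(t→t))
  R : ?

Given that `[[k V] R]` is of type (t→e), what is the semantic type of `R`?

((t→t)→(t→e))

At [[k V] R] (required: (t→e)): [k V] is (t→t), which is not a function with range (t→e); hence R is the functor — type ((t→t)→(t→e)).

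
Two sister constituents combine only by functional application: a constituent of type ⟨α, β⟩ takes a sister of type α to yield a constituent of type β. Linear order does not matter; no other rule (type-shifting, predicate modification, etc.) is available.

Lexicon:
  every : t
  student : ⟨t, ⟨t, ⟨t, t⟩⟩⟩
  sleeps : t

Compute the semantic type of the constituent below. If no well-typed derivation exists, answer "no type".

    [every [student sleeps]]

⟨t, t⟩

[student sleeps] — student of type ⟨t, ⟨t, ⟨t, t⟩⟩⟩ combines with sleeps of type t: type ⟨t, ⟨t, t⟩⟩.
[every [student sleeps]] — [student sleeps] of type ⟨t, ⟨t, t⟩⟩ combines with every of type t: type ⟨t, t⟩.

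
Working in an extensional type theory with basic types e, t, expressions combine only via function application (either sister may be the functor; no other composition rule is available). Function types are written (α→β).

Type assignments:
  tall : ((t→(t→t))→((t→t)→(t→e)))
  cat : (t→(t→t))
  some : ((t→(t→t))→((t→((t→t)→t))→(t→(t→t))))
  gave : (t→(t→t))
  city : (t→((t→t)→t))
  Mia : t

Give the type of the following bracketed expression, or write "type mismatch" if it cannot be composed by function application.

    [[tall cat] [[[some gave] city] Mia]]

(t→e)

[tall cat]: ((t→(t→t))→((t→t)→(t→e))) applied to (t→(t→t)) yields ((t→t)→(t→e)).
[some gave]: ((t→(t→t))→((t→((t→t)→t))→(t→(t→t)))) applied to (t→(t→t)) yields ((t→((t→t)→t))→(t→(t→t))).
[[some gave] city]: ((t→((t→t)→t))→(t→(t→t))) applied to (t→((t→t)→t)) yields (t→(t→t)).
[[[some gave] city] Mia]: (t→(t→t)) applied to t yields (t→t).
[[tall cat] [[[some gave] city] Mia]]: ((t→t)→(t→e)) applied to (t→t) yields (t→e).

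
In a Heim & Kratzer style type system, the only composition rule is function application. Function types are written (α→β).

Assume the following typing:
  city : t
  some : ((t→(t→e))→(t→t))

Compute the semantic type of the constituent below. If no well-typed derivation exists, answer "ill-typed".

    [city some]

[city some]: t with ((t→(t→e))→(t→t)) — neither is a function whose domain matches the other; composition fails here.

ill-typed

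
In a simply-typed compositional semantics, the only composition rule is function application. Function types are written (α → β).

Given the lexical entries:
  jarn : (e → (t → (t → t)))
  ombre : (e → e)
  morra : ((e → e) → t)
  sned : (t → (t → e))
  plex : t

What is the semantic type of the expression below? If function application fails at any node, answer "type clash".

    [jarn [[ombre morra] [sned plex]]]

[ombre morra]: morra is ((e → e) → t), ombre is (e → e); result t.
[sned plex]: sned is (t → (t → e)), plex is t; result (t → e).
[[ombre morra] [sned plex]]: [sned plex] is (t → e), [ombre morra] is t; result e.
[jarn [[ombre morra] [sned plex]]]: jarn is (e → (t → (t → t))), [[ombre morra] [sned plex]] is e; result (t → (t → t)).

(t → (t → t))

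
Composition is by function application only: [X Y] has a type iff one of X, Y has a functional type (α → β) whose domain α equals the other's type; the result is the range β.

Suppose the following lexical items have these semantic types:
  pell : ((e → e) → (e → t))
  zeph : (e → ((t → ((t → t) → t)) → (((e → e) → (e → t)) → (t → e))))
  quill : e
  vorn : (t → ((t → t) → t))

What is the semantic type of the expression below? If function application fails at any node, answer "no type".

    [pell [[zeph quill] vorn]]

(t → e)

[zeph quill]: zeph is (e → ((t → ((t → t) → t)) → (((e → e) → (e → t)) → (t → e)))), quill is e; result ((t → ((t → t) → t)) → (((e → e) → (e → t)) → (t → e))).
[[zeph quill] vorn]: [zeph quill] is ((t → ((t → t) → t)) → (((e → e) → (e → t)) → (t → e))), vorn is (t → ((t → t) → t)); result (((e → e) → (e → t)) → (t → e)).
[pell [[zeph quill] vorn]]: [[zeph quill] vorn] is (((e → e) → (e → t)) → (t → e)), pell is ((e → e) → (e → t)); result (t → e).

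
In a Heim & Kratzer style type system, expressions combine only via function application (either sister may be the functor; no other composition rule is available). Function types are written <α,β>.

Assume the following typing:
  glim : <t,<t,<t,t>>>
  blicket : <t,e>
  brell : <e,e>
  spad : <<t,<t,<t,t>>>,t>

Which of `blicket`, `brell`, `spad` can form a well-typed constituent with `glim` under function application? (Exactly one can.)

blicket : <t,e> — neither side's domain matches the other.
brell : <e,e> — neither side's domain matches the other.
spad — combines: spad : <<t,<t,<t,t>>>,t> takes glim : <t,<t,<t,t>>> as argument, giving t.

spad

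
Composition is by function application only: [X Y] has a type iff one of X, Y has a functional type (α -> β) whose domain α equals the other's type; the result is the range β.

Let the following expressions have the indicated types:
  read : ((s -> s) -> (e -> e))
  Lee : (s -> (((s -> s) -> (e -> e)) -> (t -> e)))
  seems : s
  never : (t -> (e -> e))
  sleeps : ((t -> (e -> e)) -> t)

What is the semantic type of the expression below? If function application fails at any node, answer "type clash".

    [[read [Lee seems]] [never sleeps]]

e

At [Lee seems], Lee : (s -> (((s -> s) -> (e -> e)) -> (t -> e))) takes seems : s, giving (((s -> s) -> (e -> e)) -> (t -> e)).
At [read [Lee seems]], [Lee seems] : (((s -> s) -> (e -> e)) -> (t -> e)) takes read : ((s -> s) -> (e -> e)), giving (t -> e).
At [never sleeps], sleeps : ((t -> (e -> e)) -> t) takes never : (t -> (e -> e)), giving t.
At [[read [Lee seems]] [never sleeps]], [read [Lee seems]] : (t -> e) takes [never sleeps] : t, giving e.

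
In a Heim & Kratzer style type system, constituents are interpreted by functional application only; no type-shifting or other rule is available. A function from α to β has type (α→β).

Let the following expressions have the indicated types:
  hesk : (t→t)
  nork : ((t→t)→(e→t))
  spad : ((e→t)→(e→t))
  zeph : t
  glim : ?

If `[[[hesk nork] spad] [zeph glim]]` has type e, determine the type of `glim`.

[[[hesk nork] spad] [zeph glim]] is required to be e. [[hesk nork] spad] : (e→t) cannot yield e as functor, so [zeph glim] : ((e→t)→e).
[zeph glim] is required to be ((e→t)→e). zeph : t cannot yield ((e→t)→e) as functor, so glim : (t→((e→t)→e)).

(t→((e→t)→e))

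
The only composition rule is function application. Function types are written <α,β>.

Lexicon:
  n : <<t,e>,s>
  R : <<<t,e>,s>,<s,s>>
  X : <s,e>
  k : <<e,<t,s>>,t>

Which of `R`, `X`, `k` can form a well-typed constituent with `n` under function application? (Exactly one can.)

R — combines: R : <<<t,e>,s>,<s,s>> takes n : <<t,e>,s> as argument, giving <s,s>.
X : <s,e> — no; n wants <t,e>, and X wants s.
k : <<e,<t,s>>,t> — no; n wants <t,e>, and k wants <e,<t,s>>.

R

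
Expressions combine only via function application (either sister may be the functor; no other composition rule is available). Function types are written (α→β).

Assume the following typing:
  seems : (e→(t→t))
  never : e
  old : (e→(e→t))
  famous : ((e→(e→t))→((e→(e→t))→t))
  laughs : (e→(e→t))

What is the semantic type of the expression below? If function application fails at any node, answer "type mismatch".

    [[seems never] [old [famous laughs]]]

At [seems never], seems : (e→(t→t)) takes never : e, giving (t→t).
At [famous laughs], famous : ((e→(e→t))→((e→(e→t))→t)) takes laughs : (e→(e→t)), giving ((e→(e→t))→t).
At [old [famous laughs]], [famous laughs] : ((e→(e→t))→t) takes old : (e→(e→t)), giving t.
At [[seems never] [old [famous laughs]]], [seems never] : (t→t) takes [old [famous laughs]] : t, giving t.

t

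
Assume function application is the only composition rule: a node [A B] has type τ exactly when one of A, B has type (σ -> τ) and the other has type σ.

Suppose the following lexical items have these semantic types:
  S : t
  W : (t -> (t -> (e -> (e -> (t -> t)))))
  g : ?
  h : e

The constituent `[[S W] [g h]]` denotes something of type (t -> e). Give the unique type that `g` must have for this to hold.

For [[S W] [g h]] to have type (t -> e) with [S W] of type (t -> (e -> (e -> (t -> t)))), [g h] must be the function: [g h] : ((t -> (e -> (e -> (t -> t)))) -> (t -> e)).
For [g h] to have type ((t -> (e -> (e -> (t -> t)))) -> (t -> e)) with h of type e, g must be the function: g : (e -> ((t -> (e -> (e -> (t -> t)))) -> (t -> e))).

(e -> ((t -> (e -> (e -> (t -> t)))) -> (t -> e)))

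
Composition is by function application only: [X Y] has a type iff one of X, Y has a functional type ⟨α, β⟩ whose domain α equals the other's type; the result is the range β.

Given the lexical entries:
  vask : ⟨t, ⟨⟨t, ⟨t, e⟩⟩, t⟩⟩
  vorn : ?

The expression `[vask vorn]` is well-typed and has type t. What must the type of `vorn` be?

⟨⟨t, ⟨⟨t, ⟨t, e⟩⟩, t⟩⟩, t⟩

[vask vorn] is required to be t. vask : ⟨t, ⟨⟨t, ⟨t, e⟩⟩, t⟩⟩ cannot yield t as functor, so vorn : ⟨⟨t, ⟨⟨t, ⟨t, e⟩⟩, t⟩⟩, t⟩.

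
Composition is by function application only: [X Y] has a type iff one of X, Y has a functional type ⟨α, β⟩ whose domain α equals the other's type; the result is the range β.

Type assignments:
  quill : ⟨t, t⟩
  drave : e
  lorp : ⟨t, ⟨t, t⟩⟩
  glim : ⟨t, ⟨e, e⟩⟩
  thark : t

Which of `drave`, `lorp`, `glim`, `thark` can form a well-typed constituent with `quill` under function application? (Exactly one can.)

thark

drave : e — quill needs t; drave needs nothing (atomic); neither fits.
lorp : ⟨t, ⟨t, t⟩⟩ — quill needs t; lorp needs t; neither fits.
glim : ⟨t, ⟨e, e⟩⟩ — quill needs t; glim needs t; neither fits.
thark — combines: quill : ⟨t, t⟩ takes thark : t as argument, giving t.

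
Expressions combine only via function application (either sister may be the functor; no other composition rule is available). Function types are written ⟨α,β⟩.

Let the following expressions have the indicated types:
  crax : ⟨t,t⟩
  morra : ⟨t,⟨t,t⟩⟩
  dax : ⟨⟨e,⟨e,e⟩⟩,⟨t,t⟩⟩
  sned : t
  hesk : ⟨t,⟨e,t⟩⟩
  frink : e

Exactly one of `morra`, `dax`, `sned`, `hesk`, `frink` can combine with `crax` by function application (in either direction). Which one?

sned

morra : ⟨t,⟨t,t⟩⟩ — no; crax wants t, and morra wants t.
dax : ⟨⟨e,⟨e,e⟩⟩,⟨t,t⟩⟩ — no; crax wants t, and dax wants ⟨e,⟨e,e⟩⟩.
sned — combines: crax : ⟨t,t⟩ takes sned : t as argument, giving t.
hesk : ⟨t,⟨e,t⟩⟩ — no; crax wants t, and hesk wants t.
frink : e — no; crax wants t, and frink wants nothing (atomic).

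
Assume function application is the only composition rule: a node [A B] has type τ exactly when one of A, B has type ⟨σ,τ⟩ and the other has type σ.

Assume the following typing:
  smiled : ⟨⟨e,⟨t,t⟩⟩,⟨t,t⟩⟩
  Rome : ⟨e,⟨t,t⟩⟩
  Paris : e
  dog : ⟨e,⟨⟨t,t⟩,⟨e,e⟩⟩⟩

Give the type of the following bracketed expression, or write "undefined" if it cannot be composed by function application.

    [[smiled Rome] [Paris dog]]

[smiled Rome]: functor smiled : ⟨⟨e,⟨t,t⟩⟩,⟨t,t⟩⟩, argument Rome : ⟨e,⟨t,t⟩⟩; result ⟨t,t⟩.
[Paris dog]: functor dog : ⟨e,⟨⟨t,t⟩,⟨e,e⟩⟩⟩, argument Paris : e; result ⟨⟨t,t⟩,⟨e,e⟩⟩.
[[smiled Rome] [Paris dog]]: functor [Paris dog] : ⟨⟨t,t⟩,⟨e,e⟩⟩, argument [smiled Rome] : ⟨t,t⟩; result ⟨e,e⟩.

⟨e,e⟩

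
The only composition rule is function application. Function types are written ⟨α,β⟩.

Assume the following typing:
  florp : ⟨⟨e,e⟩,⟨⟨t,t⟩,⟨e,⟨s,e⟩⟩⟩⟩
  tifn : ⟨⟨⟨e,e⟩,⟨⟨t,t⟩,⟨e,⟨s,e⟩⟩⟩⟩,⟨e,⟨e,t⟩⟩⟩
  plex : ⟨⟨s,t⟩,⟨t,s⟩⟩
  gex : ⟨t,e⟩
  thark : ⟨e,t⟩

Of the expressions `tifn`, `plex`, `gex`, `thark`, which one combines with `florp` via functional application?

tifn — combines: tifn : ⟨⟨⟨e,e⟩,⟨⟨t,t⟩,⟨e,⟨s,e⟩⟩⟩⟩,⟨e,⟨e,t⟩⟩⟩ takes florp : ⟨⟨e,e⟩,⟨⟨t,t⟩,⟨e,⟨s,e⟩⟩⟩⟩ as argument, giving ⟨e,⟨e,t⟩⟩.
plex : ⟨⟨s,t⟩,⟨t,s⟩⟩ — does not combine with florp.
gex : ⟨t,e⟩ — does not combine with florp.
thark : ⟨e,t⟩ — does not combine with florp.

tifn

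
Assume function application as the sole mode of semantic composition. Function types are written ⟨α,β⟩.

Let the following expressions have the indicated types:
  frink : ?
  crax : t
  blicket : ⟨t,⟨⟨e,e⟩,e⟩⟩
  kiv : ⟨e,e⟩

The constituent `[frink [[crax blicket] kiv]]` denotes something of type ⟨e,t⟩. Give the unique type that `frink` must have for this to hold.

[frink [[crax blicket] kiv]] must have type ⟨e,t⟩. The sister [[crax blicket] kiv] has type e; that is not a function onto ⟨e,t⟩, so frink must be the functor, of type ⟨e,⟨e,t⟩⟩.

⟨e,⟨e,t⟩⟩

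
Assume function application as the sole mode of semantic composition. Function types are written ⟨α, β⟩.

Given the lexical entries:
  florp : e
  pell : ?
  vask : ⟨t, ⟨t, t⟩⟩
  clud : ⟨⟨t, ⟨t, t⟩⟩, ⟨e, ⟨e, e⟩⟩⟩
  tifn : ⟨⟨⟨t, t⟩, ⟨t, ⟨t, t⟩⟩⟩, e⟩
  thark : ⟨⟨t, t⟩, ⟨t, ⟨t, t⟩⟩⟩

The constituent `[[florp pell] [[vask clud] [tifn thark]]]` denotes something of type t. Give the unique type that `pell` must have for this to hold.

⟨e, ⟨⟨e, e⟩, t⟩⟩

For [[florp pell] [[vask clud] [tifn thark]]] to have type t with [[vask clud] [tifn thark]] of type ⟨e, e⟩, [florp pell] must be the function: [florp pell] : ⟨⟨e, e⟩, t⟩.
For [florp pell] to have type ⟨⟨e, e⟩, t⟩ with florp of type e, pell must be the function: pell : ⟨e, ⟨⟨e, e⟩, t⟩⟩.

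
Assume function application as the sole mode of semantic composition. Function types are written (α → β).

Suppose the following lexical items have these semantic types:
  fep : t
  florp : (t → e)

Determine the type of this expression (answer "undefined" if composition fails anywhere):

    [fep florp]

e

[fep florp] — florp of type (t → e) combines with fep of type t: type e.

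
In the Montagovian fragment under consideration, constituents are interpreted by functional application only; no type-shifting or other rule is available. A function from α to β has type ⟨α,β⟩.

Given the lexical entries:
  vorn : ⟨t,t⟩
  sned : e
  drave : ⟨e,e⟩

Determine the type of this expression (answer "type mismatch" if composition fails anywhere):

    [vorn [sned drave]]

At [sned drave], drave : ⟨e,e⟩ takes sned : e, giving e.
[vorn [sned drave]]: ⟨t,t⟩ and e cannot combine by function application — type clash.

type mismatch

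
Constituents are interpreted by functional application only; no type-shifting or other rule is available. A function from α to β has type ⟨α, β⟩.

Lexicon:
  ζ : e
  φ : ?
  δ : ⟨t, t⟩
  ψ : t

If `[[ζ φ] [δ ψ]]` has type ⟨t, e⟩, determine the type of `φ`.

⟨e, ⟨t, ⟨t, e⟩⟩⟩

At [[ζ φ] [δ ψ]] (required: ⟨t, e⟩): [δ ψ] is t, which is not a function with range ⟨t, e⟩; hence [ζ φ] is the functor — type ⟨t, ⟨t, e⟩⟩.
At [ζ φ] (required: ⟨t, ⟨t, e⟩⟩): ζ is e, which is not a function with range ⟨t, ⟨t, e⟩⟩; hence φ is the functor — type ⟨e, ⟨t, ⟨t, e⟩⟩⟩.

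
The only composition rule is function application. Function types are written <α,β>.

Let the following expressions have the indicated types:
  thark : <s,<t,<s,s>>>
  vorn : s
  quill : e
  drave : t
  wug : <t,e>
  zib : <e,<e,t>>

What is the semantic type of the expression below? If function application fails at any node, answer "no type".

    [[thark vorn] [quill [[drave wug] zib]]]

[thark vorn]: functor thark : <s,<t,<s,s>>>, argument vorn : s; result <t,<s,s>>.
[drave wug]: functor wug : <t,e>, argument drave : t; result e.
[[drave wug] zib]: functor zib : <e,<e,t>>, argument [drave wug] : e; result <e,t>.
[quill [[drave wug] zib]]: functor [[drave wug] zib] : <e,t>, argument quill : e; result t.
[[thark vorn] [quill [[drave wug] zib]]]: functor [thark vorn] : <t,<s,s>>, argument [quill [[drave wug] zib]] : t; result <s,s>.

<s,s>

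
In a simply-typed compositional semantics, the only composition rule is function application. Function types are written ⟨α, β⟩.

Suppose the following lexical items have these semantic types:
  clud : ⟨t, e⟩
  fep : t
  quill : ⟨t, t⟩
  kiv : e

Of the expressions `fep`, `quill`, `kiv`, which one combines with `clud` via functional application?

fep

fep — combines: clud : ⟨t, e⟩ takes fep : t as argument, giving e.
quill : ⟨t, t⟩ — clud needs t; quill needs t; neither fits.
kiv : e — clud needs t; kiv needs nothing (atomic); neither fits.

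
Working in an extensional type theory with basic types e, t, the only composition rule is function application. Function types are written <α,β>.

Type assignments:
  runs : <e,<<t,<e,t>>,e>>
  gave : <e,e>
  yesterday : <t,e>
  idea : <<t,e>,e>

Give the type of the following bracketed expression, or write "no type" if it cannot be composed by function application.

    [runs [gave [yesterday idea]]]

<<t,<e,t>>,e>

[yesterday idea]: idea is <<t,e>,e>, yesterday is <t,e>; result e.
[gave [yesterday idea]]: gave is <e,e>, [yesterday idea] is e; result e.
[runs [gave [yesterday idea]]]: runs is <e,<<t,<e,t>>,e>>, [gave [yesterday idea]] is e; result <<t,<e,t>>,e>.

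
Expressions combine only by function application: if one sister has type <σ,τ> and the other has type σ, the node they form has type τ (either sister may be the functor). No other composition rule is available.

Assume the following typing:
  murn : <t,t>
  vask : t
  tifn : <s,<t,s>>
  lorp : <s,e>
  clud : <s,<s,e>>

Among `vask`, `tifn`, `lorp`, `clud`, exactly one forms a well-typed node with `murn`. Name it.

vask — combines: murn : <t,t> takes vask : t as argument, giving t.
tifn : <s,<t,s>> — no; murn wants t, and tifn wants s.
lorp : <s,e> — no; murn wants t, and lorp wants s.
clud : <s,<s,e>> — no; murn wants t, and clud wants s.

vask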